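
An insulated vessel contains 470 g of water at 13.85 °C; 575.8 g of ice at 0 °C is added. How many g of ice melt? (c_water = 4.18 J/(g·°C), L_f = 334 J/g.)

m_melted ≈ 81.5 g

Cooling the water to 0 °C releases 470×4.18×13.85 = 27210 J.
Melting all 575.8 g of ice would need 575.8×334 = 192317 J.
Since 27210 < 192317 J, not all the ice melts; equilibrium is at 0 °C.
Mass melted = 27210/334 ≈ 81.47 g.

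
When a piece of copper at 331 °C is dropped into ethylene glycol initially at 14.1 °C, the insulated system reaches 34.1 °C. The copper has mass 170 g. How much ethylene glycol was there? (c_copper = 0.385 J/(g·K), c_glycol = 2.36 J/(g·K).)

m ≈ 412 g

Heat lost by the copper = heat gained by the glycol:
170·0.385·(331 − 34.1) = m·2.36·(34.1 − 14.1)
47.2 m = 19432  ⇒  m ≈ 411.7 g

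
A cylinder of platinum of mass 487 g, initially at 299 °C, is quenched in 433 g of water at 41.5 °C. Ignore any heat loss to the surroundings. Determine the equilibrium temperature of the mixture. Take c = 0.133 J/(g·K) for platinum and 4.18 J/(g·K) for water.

Net heat exchanged in the isolated system is zero:
487×0.133×(T − 299) + 433×4.18×(T − 41.5) = 0
64.77(T − 299) + 1809.9(T − 41.5) = 0
(64.77 + 1809.9) T = 64.77×299 + 1809.9×41.5
T = 94479/1874.7 ≈ 50.40 °C

T_f ≈ 50.4 °C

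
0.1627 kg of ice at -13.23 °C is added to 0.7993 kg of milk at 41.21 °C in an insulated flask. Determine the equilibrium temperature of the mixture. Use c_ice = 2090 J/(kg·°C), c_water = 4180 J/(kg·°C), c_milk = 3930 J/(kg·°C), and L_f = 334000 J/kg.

Sum of m c ΔT and latent-heat terms is zero:
warm ice to 0 °C: 0.1627·2090·(0 − (-13.23)) = 4498.8; melt ice: 0.1627·334000 = 54342; warm the meltwater: 680.09 T; milk cools: 0.7993·3930·(T − 41.21) = 3141.2(T − 41.21)
3821.3 T = 129451 − 58841 = 70610
T ≈ 18.48 °C (positive, so assuming full melt was valid).

T_f ≈ 18.5 °C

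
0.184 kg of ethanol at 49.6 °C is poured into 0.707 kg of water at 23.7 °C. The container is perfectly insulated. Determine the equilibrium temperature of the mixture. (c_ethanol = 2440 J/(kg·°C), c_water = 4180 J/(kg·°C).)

T_f ≈ 27.1 °C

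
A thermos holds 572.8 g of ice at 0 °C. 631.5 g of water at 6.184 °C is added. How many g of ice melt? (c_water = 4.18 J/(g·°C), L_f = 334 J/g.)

m_melted ≈ 48.9 g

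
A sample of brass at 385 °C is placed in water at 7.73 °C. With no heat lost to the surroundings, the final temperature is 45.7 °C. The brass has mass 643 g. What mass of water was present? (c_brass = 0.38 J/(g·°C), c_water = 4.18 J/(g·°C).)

m ≈ 522 g

Taking heat into each body as positive, Σ m c ΔT = 0:
643×0.38×(45.7 − 385) + m×4.18×(45.7 − 7.73) = 0
158.71 m = 82905
m = 82905/158.71 ≈ 522.3 g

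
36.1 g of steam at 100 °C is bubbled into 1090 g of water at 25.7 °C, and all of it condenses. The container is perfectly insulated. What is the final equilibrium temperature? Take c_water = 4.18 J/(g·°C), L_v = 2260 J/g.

Energy conservation, ΣQ = 0:
steam→water at 100 °C releases m L_v = 36.1·2260 = 81586; condensate cools 100→T: 36.1·4.18·(T − 100) = 150.9(T − 100); original water: 4556.2(T − 25.7)
4707.1 T = 81586 + 15090 + 117094 = 213770
T ≈ 45.41 °C, under the boiling point, so the assumption holds.

T_f ≈ 45.4 °C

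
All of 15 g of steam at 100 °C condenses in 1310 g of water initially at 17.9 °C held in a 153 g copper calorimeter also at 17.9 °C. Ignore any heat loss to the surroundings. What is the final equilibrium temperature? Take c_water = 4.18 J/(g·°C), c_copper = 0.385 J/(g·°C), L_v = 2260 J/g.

Conservation of energy gives ΣQ = 0:
latent heat released on condensation: 15×2260 = 33900
  condensate cools 100→T: 15×4.18×(T − 100) = 62.7(T − 100)
  original water: 5475.8(T − 17.9)
  cup: 58.91(T − 17.9)
5597.4 T = 33900 + 6270 + 99071 = 139241
T ≈ 24.88 °C, under the boiling point, so the assumption holds.

T_f ≈ 24.9 °C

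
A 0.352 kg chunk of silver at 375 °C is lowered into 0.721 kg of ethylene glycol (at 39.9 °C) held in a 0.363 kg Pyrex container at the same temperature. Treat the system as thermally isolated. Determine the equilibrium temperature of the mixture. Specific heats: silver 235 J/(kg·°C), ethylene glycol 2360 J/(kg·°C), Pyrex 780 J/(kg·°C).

T_f ≈ 53.3 °C

Energy conservation, ΣQ = 0:
0.352*235*(T − 375) + 0.721*2360*(T − 39.9) + 0.363*780*(T − 39.9) = 0
82.72(T − 375) + 1701.6(T − 39.9) + 283.14(T − 39.9) = 0
2067.4 T = 110210
T = 110210 / 2067.4 = 53.3 °C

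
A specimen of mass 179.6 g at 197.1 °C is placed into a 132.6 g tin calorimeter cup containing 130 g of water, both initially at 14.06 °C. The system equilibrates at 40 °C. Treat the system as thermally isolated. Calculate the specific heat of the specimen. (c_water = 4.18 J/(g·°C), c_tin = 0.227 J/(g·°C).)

Taking heat into each body as positive, Σ m c ΔT = 0:
179.6×c×(40 − 197.1) + 130×4.18×(40 − 14.06) + 132.6×0.227×(40 − 14.06) = 0
-28215 c = -14877
c = -14877/-28215 ≈ 0.5273 J/(g·°C)

c ≈ 0.527 J/(g·°C)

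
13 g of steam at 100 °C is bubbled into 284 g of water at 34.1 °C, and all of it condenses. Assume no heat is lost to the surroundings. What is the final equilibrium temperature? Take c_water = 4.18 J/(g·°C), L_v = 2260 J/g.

Let T be the final temperature. ΣQ_i = 0:
latent heat released on condensation: 13·2260 = 29380
  condensate cools 100→T: 13·4.18·(T − 100) = 54.34(T − 100)
  water warms: 284·4.18·(T − 34.1) = 1187.1(T − 34.1)
1241.5 T = 29380 + 5434 + 40481 = 75295
T ≈ 60.65 °C — below 100 °C, confirming all the steam condensed.

T_f ≈ 60.7 °C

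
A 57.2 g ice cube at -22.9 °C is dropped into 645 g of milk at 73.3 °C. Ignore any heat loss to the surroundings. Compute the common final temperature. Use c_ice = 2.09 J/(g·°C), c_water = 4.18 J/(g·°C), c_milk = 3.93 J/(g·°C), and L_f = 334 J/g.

Conservation of energy gives ΣQ = 0:
warm ice to 0 °C: 57.2×2.09×(0 − (-22.9)) = 2737.6; melt ice: 57.2×334 = 19105; meltwater 0→T: 57.2×4.18×T = 239.1 T; milk cools: 645×3.93×(T − 73.3) = 2534.8(T − 73.3)
2773.9 T = 185805 − 21842 = 163962
T ≈ 59.11 °C. Since T > 0 °C, the all-ice-melts assumption holds.

T_f ≈ 59.1 °C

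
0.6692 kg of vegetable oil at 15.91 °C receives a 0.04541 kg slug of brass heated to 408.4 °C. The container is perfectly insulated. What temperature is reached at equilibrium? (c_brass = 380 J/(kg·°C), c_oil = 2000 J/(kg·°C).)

T_f ≈ 20.9 °C

T_f is the heat-capacity-weighted average of the initial temperatures:
T_f = (17.26×408.4 + 1338.4×15.91) / (17.26 + 1338.4)
    = 28341 / 1355.7 ≈ 20.91 °C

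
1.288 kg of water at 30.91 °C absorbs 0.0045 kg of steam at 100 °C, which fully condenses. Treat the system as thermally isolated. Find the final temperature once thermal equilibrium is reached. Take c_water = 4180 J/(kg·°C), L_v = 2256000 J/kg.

Sum of m c ΔT and latent-heat terms is zero:
latent heat released on condensation: 0.0045×2256000 = 10152
  condensed water 100 °C→T: 18.81(T − 100)
  water warms: 1.288×4180×(T − 30.91) = 5383.8(T − 30.91)
5402.7 T = 10152 + 1881 + 166414 = 178447
T ≈ 33.03 °C — below 100 °C, confirming all the steam condensed.

T_f ≈ 33.0 °C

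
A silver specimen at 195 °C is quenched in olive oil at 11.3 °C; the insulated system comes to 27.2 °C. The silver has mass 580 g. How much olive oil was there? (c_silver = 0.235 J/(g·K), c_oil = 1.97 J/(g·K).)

m ≈ 730 g

Heat lost by the silver = heat gained by the oil:
580×0.235×(195 − 27.2) = m×1.97×(27.2 − 11.3)
31.32 m = 22871  ⇒  m ≈ 730.2 g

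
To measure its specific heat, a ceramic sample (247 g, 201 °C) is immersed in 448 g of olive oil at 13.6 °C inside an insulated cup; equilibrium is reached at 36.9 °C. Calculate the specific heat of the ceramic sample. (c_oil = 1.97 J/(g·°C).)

Setting the total heat transfer to zero:
247×c×(36.9 − 201) + 448×1.97×(36.9 − 13.6) = 0
-40533 c = -20564
c = -20564/-40533 ≈ 0.5073 J/(g·°C)

c ≈ 0.507 J/(g·°C)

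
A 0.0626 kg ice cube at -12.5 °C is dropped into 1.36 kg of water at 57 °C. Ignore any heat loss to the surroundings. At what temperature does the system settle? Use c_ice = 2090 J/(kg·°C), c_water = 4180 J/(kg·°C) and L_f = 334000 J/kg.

Taking heat into each body as positive, Σ m c ΔT = 0:
warm ice to 0 °C: 0.0626×2090×(0 − (-12.5)) = 1635.4
  fusion: m_ice L_f = 0.0626×334000 = 20908
  warm the meltwater: 261.67 T
  water cools: 1.36×4180×(T − 57) = 5684.8(T − 57)
5946.5 T = 324034 − 22544 = 301490
T ≈ 50.70 °C (positive, so assuming full melt was valid).

T_f ≈ 50.7 °C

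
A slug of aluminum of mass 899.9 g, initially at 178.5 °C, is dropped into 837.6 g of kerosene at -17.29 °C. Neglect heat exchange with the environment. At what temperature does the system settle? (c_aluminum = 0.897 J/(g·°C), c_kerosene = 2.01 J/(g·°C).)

T_f ≈ 46.2 °C

Energy conservation, ΣQ = 0:
899.9×0.897×(T − 178.5) + 837.6×2.01×(T − (-17.29)) = 0
807.21(T − 178.5) + 1683.6(T − (-17.29)) = 0
(807.21 + 1683.6) T = 807.21×178.5 + 1683.6×(-17.29)
T ≈ 46.16 °C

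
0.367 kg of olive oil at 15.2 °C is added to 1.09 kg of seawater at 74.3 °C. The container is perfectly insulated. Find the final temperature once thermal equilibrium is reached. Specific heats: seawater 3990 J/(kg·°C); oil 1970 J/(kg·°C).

Heat lost by the seawater equals heat gained by the oil:
1.09×3990×(74.3 − T) = 0.367×1970×(T − 15.2)
4349.1(74.3 − T) = 722.99(T − 15.2)
5072.1 T = 334128  ⇒  T ≈ 65.88 °C

T_f ≈ 65.9 °C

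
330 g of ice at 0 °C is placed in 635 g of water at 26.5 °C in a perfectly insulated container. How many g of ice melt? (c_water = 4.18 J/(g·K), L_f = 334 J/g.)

m_melted ≈ 211 g

Heat available from the water dropping to 0 °C: 635·4.18·26.5 = 70339 J.
To melt every bit of ice: 330·334 = 110220 J.
70339 J < 110220 J, so only part of the ice melts and the system sits at 0 °C.
m_melted·334 = 70339  ⇒  m_melted ≈ 210.6 g.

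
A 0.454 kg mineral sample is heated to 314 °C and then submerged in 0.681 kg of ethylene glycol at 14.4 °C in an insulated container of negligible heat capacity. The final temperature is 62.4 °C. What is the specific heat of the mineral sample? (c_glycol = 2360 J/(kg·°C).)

Heat lost by the mineral sample = heat gained by the glycol:
0.454·c·(314 − 62.4) = 0.681·2360·(62.4 − 14.4)
114.23 c = 77144  ⇒  c ≈ 675.4 J/(kg·°C)

c ≈ 675 J/(kg·°C)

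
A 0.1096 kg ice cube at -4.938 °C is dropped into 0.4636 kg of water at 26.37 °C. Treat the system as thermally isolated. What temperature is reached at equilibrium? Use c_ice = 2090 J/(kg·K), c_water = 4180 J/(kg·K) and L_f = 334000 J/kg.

T_f ≈ 5.6 °C

Heat gained plus heat lost sum to zero:
warm ice to 0 °C: 0.1096·2090·(0 − (-4.938)) = 1131.1
  fusion: m_ice L_f = 0.1096·334000 = 36606
  warm the meltwater: 458.13 T
  water cools: 0.4636·4180·(T − 26.37) = 1937.8(T − 26.37)
2396 T = 51101 − 37738 = 13364
T ≈ 5.58 °C. Since T > 0 °C, the all-ice-melts assumption holds.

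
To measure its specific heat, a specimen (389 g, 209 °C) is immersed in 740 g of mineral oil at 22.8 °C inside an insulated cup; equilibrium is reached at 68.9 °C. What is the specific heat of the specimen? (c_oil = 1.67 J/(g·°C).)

m_s c (T_s − T_f) = m_oil c_oil (T_f − T_0):
389·c·(209 − 68.9) = 740·1.67·(68.9 − 22.8)
54499 c = 56970  ⇒  c ≈ 1.045 J/(g·°C)

c ≈ 1.05 J/(g·°C)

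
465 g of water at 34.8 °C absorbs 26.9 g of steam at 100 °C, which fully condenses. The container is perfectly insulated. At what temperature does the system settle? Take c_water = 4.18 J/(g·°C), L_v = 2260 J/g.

T_f ≈ 67.9 °C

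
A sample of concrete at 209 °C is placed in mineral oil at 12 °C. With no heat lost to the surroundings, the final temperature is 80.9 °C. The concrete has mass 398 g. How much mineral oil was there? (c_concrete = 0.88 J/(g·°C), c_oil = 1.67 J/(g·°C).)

Heat lost by the concrete = heat gained by the oil:
398×0.88×(209 − 80.9) = m×1.67×(80.9 − 12)
115.06 m = 44866  ⇒  m ≈ 389.9 g

m ≈ 390 g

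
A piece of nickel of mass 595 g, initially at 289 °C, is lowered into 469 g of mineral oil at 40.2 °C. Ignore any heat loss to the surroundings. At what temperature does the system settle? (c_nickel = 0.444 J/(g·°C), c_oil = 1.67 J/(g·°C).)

T_f ≈ 103.0 °C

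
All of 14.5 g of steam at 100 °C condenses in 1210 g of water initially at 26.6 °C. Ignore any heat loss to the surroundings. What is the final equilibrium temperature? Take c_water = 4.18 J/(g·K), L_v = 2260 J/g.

Setting the total heat transfer to zero:
latent heat released on condensation: 14.5·2260 = 32770
  condensed water 100 °C→T: 60.61(T − 100)
  water warms: 1210·4.18·(T − 26.6) = 5057.8(T − 26.6)
5118.4 T = 32770 + 6061 + 134537 = 173368
T ≈ 33.87 °C, under the boiling point, so the assumption holds.

T_f ≈ 33.9 °C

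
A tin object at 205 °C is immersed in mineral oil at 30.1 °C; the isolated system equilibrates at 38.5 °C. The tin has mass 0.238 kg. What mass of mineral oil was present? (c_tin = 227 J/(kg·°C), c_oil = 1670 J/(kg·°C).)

m ≈ 0.641 kg

Energy conservation, ΣQ = 0:
0.238×227×(38.5 − 205) + m×1670×(38.5 − 30.1) = 0
14028 m = 8995.3
m = 8995.3/14028 ≈ 0.6412 kg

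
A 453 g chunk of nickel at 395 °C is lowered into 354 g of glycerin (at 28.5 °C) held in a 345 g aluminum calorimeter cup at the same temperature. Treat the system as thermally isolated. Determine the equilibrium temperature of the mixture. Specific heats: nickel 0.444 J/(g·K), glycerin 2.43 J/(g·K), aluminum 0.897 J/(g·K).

T_f ≈ 82.3 °C

Taking heat into each body as positive, Σ m c ΔT = 0:
453×0.444×(T − 395) + 354×2.43×(T − 28.5) + 345×0.897×(T − 28.5) = 0
(201.13 + 860.22 + 309.47) T = 201.13×395 + 860.22×28.5 + 309.47×28.5
T ≈ 82.27 °C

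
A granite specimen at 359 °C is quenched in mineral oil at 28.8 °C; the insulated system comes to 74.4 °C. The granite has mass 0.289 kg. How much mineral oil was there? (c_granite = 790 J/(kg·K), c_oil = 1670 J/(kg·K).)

Heat lost by the granite = heat gained by the oil:
0.289×790×(359 − 74.4) = m×1670×(74.4 − 28.8)
76152 m = 64977  ⇒  m ≈ 0.8533 kg

m ≈ 0.853 kg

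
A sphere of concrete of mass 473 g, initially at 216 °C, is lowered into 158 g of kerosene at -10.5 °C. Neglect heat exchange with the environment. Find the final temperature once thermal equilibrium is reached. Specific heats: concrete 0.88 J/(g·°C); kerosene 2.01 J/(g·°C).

T_f ≈ 118.0 °C

Setting the total heat transfer to zero:
473*0.88*(T − 216) + 158*2.01*(T − (-10.5)) = 0
416.24(T − 216) + 317.58(T − (-10.5)) = 0
(416.24 + 317.58) T = 416.24*216 + 317.58*(-10.5)
T = 86573/733.82 ≈ 117.98 °C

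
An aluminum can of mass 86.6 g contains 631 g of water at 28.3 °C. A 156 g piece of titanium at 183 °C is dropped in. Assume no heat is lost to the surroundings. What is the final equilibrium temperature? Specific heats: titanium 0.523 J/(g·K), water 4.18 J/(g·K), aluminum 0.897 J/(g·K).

Energy conservation, ΣQ = 0:
156·0.523·(T − 183) + 631·4.18·(T − 28.3) + 86.6·0.897·(T − 28.3) = 0
81.59(T − 183) + 2637.6(T − 28.3) + 77.68(T − 28.3) = 0
2796.8 T = 91772
T = 91772 / 2796.8 = 32.8 °C

T_f ≈ 32.8 °C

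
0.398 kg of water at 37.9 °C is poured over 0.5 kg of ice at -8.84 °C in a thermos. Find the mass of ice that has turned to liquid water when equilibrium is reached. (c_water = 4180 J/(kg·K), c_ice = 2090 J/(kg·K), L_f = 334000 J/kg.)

m_melted ≈ 0.161 kg

Cooling the water to 0 °C releases 0.398×4180×37.9 = 63052 J.
Warming the ice to 0 °C takes 0.5×2090×8.84 = 9237.8 J, leaving 53814 J for melting.
Melting all 0.5 kg of ice would need 0.5×334000 = 167000 J.
53814 J < 167000 J, so only part of the ice melts and the system sits at 0 °C.
m_melted×334000 = 53814  ⇒  m_melted ≈ 0.1611 kg.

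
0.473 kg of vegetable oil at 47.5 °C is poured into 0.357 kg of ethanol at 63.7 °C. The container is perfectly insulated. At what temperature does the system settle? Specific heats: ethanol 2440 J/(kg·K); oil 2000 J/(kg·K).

Heat gained plus heat lost sum to zero:
0.357×2440×(T − 63.7) + 0.473×2000×(T − 47.5) = 0
(871.08 + 946) T = 871.08×63.7 + 946×47.5
T = 100423/1817.1 ≈ 55.27 °C

T_f ≈ 55.3 °C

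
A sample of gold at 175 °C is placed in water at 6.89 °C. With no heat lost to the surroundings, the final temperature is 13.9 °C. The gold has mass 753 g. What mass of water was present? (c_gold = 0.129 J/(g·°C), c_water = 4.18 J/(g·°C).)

m ≈ 534 g

Heat lost by the gold = heat gained by the water:
753·0.129·(175 − 13.9) = m·4.18·(13.9 − 6.89)
29.3 m = 15649  ⇒  m ≈ 534.1 g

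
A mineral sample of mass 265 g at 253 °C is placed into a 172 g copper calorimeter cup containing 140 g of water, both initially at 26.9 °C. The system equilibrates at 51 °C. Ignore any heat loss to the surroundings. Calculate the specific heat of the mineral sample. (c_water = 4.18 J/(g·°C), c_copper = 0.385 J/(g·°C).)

c ≈ 0.293 J/(g·°C)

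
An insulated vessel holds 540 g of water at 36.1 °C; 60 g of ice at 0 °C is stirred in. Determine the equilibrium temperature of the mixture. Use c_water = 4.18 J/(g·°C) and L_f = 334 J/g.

T_f ≈ 24.5 °C

Heat gained plus heat lost sum to zero:
latent heat to melt: 60×334 = 20040; meltwater 0→T: 60×4.18×T = 250.8 T; water: 2257.2(T − 36.1)
2508 T = 81485 − 20040 = 61445
T ≈ 24.50 °C — above 0 °C, consistent with complete melting.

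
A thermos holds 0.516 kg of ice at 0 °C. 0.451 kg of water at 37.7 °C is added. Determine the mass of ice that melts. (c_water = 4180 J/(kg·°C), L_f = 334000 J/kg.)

Cooling the water to 0 °C releases 0.451·4180·37.7 = 71071 J.
Fully melting the ice requires m_ice L_f = 0.516·334000 = 172344 J.
Since 71071 < 172344 J, not all the ice melts; equilibrium is at 0 °C.
Mass melted = 71071/334000 ≈ 0.2128 kg.

m_melted ≈ 0.213 kg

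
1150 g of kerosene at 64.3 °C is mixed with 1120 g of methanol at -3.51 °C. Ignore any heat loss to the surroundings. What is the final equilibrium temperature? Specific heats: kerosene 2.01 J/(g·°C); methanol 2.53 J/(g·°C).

T_f ≈ 27.0 °C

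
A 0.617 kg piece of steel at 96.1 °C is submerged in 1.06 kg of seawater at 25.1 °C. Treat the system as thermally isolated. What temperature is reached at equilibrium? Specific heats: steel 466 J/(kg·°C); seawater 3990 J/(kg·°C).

T_f ≈ 29.6 °C

T_f = Σ m_i c_i T_i / Σ m_i c_i:
T_f = (287.52×96.1 + 4229.4×25.1) / (287.52 + 4229.4)
    = 133789 / 4516.9 ≈ 29.62 °C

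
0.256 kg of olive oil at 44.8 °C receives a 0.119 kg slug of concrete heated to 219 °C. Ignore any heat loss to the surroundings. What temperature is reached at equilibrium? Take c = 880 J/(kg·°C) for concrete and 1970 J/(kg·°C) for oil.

T_f ≈ 74.8 °C

Setting the total heat transfer to zero:
0.119·880·(T − 219) + 0.256·1970·(T − 44.8) = 0
104.72(T − 219) + 504.32(T − 44.8) = 0
609.04 T = 45527
T = 45527/609.04 ≈ 74.75 °C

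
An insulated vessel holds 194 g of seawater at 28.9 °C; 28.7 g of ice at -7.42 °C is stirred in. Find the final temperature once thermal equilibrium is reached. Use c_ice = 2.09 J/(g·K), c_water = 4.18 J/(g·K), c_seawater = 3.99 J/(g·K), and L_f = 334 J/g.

Taking heat into each body as positive, Σ m c ΔT = 0:
warm ice to 0 °C: 28.7×2.09×(0 − (-7.42)) = 445.07; melt ice: 28.7×334 = 9585.8; meltwater 0→T: 28.7×4.18×T = 119.97 T; seawater: 774.06(T − 28.9)
894.03 T = 22370 − 10031 = 12339
T ≈ 13.80 °C — above 0 °C, consistent with complete melting.

T_f ≈ 13.8 °C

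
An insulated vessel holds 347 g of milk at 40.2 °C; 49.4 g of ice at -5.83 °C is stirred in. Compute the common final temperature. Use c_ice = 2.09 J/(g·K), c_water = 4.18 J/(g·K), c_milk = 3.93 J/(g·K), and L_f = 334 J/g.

Setting the total heat transfer to zero:
warm ice to 0 °C: 49.4×2.09×(0 − (-5.83)) = 601.92
  melt ice: 49.4×334 = 16500
  warm the meltwater: 206.49 T
  milk cools: 347×3.93×(T − 40.2) = 1363.7(T − 40.2)
1570.2 T = 54821 − 17102 = 37720
T ≈ 24.02 °C. Since T > 0 °C, the all-ice-melts assumption holds.

T_f ≈ 24.0 °C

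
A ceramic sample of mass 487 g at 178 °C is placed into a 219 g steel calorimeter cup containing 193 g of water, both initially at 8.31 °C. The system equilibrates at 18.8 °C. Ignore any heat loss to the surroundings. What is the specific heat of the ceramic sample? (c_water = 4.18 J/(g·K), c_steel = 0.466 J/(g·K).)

c ≈ 0.123 J/(g·K)

Heat gained plus heat lost sum to zero:
487·c·(18.8 − 178) + 193·4.18·(18.8 − 8.31) + 219·0.466·(18.8 − 8.31) = 0
-77530 c = -9533.2
c = -9533.2/-77530 ≈ 0.123 J/(g·K)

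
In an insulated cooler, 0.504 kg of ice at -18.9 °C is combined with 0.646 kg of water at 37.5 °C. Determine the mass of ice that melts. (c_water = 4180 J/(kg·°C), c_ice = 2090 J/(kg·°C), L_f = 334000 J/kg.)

Cooling the water to 0 °C releases 0.646×4180×37.5 = 101261 J.
Of that, 0.504×2090×18.9 = 19909 J goes to bring the ice to 0 °C, leaving 81352 J.
To melt every bit of ice: 0.504×334000 = 168336 J.
That's not enough to melt it all — equilibrium is at 0 °C with ice remaining.
Mass melted = 81352/334000 ≈ 0.2436 kg.

m_melted ≈ 0.244 kg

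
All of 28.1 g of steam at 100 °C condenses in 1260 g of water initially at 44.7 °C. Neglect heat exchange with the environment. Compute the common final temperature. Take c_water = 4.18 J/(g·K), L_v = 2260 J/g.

T_f ≈ 57.7 °C

Setting the total heat transfer to zero:
steam→water at 100 °C releases m L_v = 28.1×2260 = 63506
  condensed water 100 °C→T: 117.46(T − 100)
  original water: 5266.8(T − 44.7)
5384.3 T = 63506 + 11746 + 235426 = 310678
T ≈ 57.70 °C, under the boiling point, so the assumption holds.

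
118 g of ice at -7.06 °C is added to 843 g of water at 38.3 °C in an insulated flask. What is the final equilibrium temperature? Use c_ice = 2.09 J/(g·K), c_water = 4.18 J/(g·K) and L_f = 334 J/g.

T_f ≈ 23.4 °C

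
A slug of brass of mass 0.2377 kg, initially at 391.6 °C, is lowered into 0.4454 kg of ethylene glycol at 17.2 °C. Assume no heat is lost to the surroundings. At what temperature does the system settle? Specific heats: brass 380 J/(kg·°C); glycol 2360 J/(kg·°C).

T_f ≈ 46.8 °C

Net heat exchanged in the isolated system is zero:
0.2377*380*(T − 391.6) + 0.4454*2360*(T − 17.2) = 0
90.33(T − 391.6) + 1051.1(T − 17.2) = 0
1141.5 T = 53451
T = 53451/1141.5 ≈ 46.83 °C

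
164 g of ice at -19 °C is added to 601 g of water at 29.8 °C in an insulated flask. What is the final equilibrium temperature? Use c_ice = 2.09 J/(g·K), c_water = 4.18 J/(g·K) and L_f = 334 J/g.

T_f ≈ 4.2 °C

Setting the total heat transfer to zero:
warm ice to 0 °C: 164×2.09×(0 − (-19)) = 6512.4
  melt ice: 164×334 = 54776
  warm the meltwater: 685.52 T
  water: 2512.2(T − 29.8)
3197.7 T = 74863 − 61288 = 13575
T ≈ 4.25 °C (positive, so assuming full melt was valid).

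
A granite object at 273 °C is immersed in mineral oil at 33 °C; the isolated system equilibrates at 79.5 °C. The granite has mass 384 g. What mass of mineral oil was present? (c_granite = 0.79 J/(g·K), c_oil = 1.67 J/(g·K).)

Heat lost by the granite = heat gained by the oil:
384×0.79×(273 − 79.5) = m×1.67×(79.5 − 33)
77.66 m = 58700  ⇒  m ≈ 755.9 g

m ≈ 756 g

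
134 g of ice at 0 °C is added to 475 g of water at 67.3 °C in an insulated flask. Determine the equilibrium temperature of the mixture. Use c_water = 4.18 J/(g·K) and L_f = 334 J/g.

T_f ≈ 34.9 °C

Energy balance with sensible and latent terms:
fusion: m_ice L_f = 134×334 = 44756; meltwater 0→T: 134×4.18×T = 560.12 T; water cools: 475×4.18×(T − 67.3) = 1985.5(T − 67.3)
2545.6 T = 133624 − 44756 = 88868
T ≈ 34.91 °C (positive, so assuming full melt was valid).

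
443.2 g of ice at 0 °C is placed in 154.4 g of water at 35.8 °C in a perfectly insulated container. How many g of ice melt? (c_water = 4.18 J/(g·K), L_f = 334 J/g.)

m_melted ≈ 69.2 g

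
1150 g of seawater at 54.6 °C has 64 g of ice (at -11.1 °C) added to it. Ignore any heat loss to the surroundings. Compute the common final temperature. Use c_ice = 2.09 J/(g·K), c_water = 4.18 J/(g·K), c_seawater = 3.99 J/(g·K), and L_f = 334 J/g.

Energy conservation, ΣQ = 0:
warm ice to 0 °C: 64·2.09·(0 − (-11.1)) = 1484.7
  melt ice: 64·334 = 21376
  meltwater 0→T: 64·4.18·T = 267.52 T
  seawater: 4588.5(T − 54.6)
4856 T = 250532 − 22861 = 227671
T ≈ 46.88 °C — above 0 °C, consistent with complete melting.

T_f ≈ 46.9 °C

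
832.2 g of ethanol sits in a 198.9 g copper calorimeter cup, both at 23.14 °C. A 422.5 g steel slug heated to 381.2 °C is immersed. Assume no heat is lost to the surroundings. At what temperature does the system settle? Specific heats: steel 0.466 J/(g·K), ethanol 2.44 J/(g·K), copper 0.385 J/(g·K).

T_f = Σ m_i c_i T_i / Σ m_i c_i:
T_f = (196.89×381.2 + 2030.6×23.14 + 76.58×23.14) / (196.89 + 2030.6 + 76.58)
    = 123812 / 2304 ≈ 53.74 °C

T_f ≈ 53.7 °C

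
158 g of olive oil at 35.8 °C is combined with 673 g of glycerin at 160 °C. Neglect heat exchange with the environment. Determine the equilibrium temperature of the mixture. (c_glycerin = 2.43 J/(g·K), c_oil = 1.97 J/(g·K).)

T_f ≈ 140.1 °C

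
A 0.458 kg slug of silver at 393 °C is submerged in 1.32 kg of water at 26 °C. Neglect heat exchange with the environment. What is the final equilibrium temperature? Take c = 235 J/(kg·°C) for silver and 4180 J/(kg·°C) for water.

Net heat exchanged in the isolated system is zero:
0.458*235*(T − 393) + 1.32*4180*(T − 26) = 0
107.63(T − 393) + 5517.6(T − 26) = 0
(107.63 + 5517.6) T = 107.63*393 + 5517.6*26
T = 185756/5625.2 ≈ 33.02 °C

T_f ≈ 33.0 °C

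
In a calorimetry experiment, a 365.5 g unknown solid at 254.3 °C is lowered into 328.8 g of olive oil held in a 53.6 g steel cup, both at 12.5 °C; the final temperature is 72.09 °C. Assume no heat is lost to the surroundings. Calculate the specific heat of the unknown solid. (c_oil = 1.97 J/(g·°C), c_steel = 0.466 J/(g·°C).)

c ≈ 0.602 J/(g·°C)

Net heat exchanged in the isolated system is zero:
365.5×c×(72.09 − 254.3) + 328.8×1.97×(72.09 − 12.5) + 53.6×0.466×(72.09 − 12.5) = 0
-66598 c = -40087
c = -40087/-66598 ≈ 0.6019 J/(g·°C)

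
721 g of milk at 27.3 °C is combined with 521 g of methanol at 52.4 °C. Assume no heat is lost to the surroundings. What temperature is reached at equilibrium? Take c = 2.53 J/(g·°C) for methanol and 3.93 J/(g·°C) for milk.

T_f ≈ 35.3 °C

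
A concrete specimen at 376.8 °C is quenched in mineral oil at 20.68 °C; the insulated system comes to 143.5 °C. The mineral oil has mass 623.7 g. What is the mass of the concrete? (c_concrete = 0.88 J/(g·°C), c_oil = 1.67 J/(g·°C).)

Conservation of energy gives ΣQ = 0:
m×0.88×(143.5 − 376.8) + 623.7×1.67×(143.5 − 20.68) = 0
-205.3 m = -127927
m = -127927/-205.3 ≈ 623.1 g

m ≈ 623 g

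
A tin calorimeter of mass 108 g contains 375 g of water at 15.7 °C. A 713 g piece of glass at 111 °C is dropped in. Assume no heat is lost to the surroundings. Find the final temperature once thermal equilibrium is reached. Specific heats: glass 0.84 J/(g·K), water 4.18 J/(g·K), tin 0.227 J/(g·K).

Heat gained plus heat lost sum to zero:
713*0.84*(T − 111) + 375*4.18*(T − 15.7) + 108*0.227*(T − 15.7) = 0
598.92(T − 111) + 1567.5(T − 15.7) + 24.52(T − 15.7) = 0
(598.92 + 1567.5 + 24.52) T = 598.92*111 + 1567.5*15.7 + 24.52*15.7
T = 91475/2190.9 ≈ 41.75 °C

T_f ≈ 41.8 °C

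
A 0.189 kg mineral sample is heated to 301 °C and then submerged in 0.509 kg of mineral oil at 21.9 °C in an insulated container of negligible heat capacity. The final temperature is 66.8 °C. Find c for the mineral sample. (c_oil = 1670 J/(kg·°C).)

c ≈ 862 J/(kg·°C)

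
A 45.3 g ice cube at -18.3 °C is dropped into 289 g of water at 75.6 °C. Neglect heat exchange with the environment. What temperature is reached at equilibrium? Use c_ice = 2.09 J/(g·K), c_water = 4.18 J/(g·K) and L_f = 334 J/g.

Conservation of energy gives ΣQ = 0:
warm ice to 0 °C: 45.3×2.09×(0 − (-18.3)) = 1732.6; latent heat to melt: 45.3×334 = 15130; warm the meltwater: 189.35 T; water cools: 289×4.18×(T − 75.6) = 1208(T − 75.6)
1397.4 T = 91326 − 16863 = 74464
T ≈ 53.29 °C — above 0 °C, consistent with complete melting.

T_f ≈ 53.3 °C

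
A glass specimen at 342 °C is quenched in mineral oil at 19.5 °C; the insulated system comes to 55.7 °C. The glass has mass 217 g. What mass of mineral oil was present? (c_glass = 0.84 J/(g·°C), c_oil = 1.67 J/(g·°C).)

m ≈ 863 g

Let T be the final temperature. ΣQ_i = 0:
217×0.84×(55.7 − 342) + m×1.67×(55.7 − 19.5) = 0
60.45 m = 52187
m = 52187/60.45 ≈ 863.2 g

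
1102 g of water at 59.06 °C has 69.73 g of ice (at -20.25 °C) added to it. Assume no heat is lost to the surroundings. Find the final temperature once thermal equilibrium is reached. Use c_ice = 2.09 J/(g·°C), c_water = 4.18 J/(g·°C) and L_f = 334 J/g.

T_f ≈ 50.2 °C

Heat gained plus heat lost sum to zero:
warm ice to 0 °C: 69.73×2.09×(0 − (-20.25)) = 2951.1; melt ice: 69.73×334 = 23290; warm the meltwater: 291.47 T; water: 4606.4(T − 59.06)
4897.8 T = 272052 − 26241 = 245811
T ≈ 50.19 °C — above 0 °C, consistent with complete melting.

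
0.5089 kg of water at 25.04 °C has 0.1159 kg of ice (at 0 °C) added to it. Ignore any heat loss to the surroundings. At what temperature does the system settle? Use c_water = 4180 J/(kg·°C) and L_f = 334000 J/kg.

Energy balance with sensible and latent terms:
melt ice: 0.1159·334000 = 38711
  warm the meltwater: 484.46 T
  water: 2127.2(T − 25.04)
2611.7 T = 53265 − 38711 = 14555
T ≈ 5.57 °C (positive, so assuming full melt was valid).

T_f ≈ 5.6 °C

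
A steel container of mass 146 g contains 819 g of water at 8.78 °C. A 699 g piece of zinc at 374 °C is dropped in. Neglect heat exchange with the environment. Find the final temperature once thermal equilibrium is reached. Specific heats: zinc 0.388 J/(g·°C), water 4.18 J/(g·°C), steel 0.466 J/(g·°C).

T_f ≈ 35.1 °C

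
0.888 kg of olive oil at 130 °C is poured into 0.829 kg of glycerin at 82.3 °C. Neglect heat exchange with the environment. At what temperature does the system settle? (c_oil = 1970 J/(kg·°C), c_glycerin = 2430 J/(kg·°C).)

Heat lost by the oil equals heat gained by the glycerin:
0.888×1970×(130 − T) = 0.829×2430×(T − 82.3)
1749.4(130 − T) = 2014.5(T − 82.3)
3763.8 T = 393208  ⇒  T ≈ 104.47 °C

T_f ≈ 104.5 °C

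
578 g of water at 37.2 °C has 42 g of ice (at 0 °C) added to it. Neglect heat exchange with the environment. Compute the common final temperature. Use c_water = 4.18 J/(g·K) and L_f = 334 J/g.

T_f ≈ 29.3 °C

Taking heat into each body as positive, Σ m c ΔT = 0:
fusion: m_ice L_f = 42×334 = 14028
  warm the meltwater: 175.56 T
  water: 2416(T − 37.2)
2591.6 T = 89877 − 14028 = 75849
T ≈ 29.27 °C. Since T > 0 °C, the all-ice-melts assumption holds.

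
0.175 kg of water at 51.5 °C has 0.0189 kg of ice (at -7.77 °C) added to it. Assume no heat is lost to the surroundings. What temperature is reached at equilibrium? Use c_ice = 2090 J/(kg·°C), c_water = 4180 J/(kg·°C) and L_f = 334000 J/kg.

T_f ≈ 38.3 °C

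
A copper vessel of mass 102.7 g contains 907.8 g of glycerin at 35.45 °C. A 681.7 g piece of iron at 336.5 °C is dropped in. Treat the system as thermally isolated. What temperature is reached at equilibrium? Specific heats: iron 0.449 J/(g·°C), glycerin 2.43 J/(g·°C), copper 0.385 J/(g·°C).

T_f ≈ 71.6 °C

Taking heat into each body as positive, Σ m c ΔT = 0:
681.7*0.449*(T − 336.5) + 907.8*2.43*(T − 35.45) + 102.7*0.385*(T − 35.45) = 0
306.08(T − 336.5) + 2206(T − 35.45) + 39.54(T − 35.45) = 0
2551.6 T = 182600
T = 182600 / 2551.6 = 71.6 °C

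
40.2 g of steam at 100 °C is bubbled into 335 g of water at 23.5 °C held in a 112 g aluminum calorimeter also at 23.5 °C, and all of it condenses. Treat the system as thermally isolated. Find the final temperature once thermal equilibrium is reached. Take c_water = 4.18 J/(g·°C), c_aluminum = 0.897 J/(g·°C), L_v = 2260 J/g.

T_f ≈ 85.6 °C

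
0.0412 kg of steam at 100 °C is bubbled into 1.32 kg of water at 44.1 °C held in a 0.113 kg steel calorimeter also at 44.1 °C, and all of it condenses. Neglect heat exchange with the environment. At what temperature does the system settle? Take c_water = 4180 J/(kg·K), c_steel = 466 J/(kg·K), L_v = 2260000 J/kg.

Conservation of energy gives ΣQ = 0:
latent heat released on condensation: 0.0412·2260000 = 93112
  condensed water 100 °C→T: 172.22(T − 100)
  original water: 5517.6(T − 44.1)
  cup: 52.66(T − 44.1)
5742.5 T = 93112 + 17222 + 245648 = 355982
T ≈ 61.99 °C, under the boiling point, so the assumption holds.

T_f ≈ 62.0 °C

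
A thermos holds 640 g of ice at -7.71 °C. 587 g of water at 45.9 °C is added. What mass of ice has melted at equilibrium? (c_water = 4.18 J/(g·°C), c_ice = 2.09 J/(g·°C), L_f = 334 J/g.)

Cooling the water to 0 °C releases 587·4.18·45.9 = 112623 J.
Warming the ice to 0 °C takes 640·2.09·7.71 = 10313 J, leaving 102310 J for melting.
To melt every bit of ice: 640·334 = 213760 J.
102310 J < 213760 J, so only part of the ice melts and the system sits at 0 °C.
m_melted·334 = 102310  ⇒  m_melted ≈ 306.3 g.

m_melted ≈ 306 g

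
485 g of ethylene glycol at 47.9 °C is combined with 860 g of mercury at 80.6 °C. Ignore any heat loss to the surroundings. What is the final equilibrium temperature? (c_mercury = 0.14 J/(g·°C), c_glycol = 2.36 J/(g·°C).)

T_f ≈ 51.0 °C

T_f is the heat-capacity-weighted average of the initial temperatures:
T_f = (120.4×80.6 + 1144.6×47.9) / (120.4 + 1144.6)
    = 64531 / 1265 ≈ 51.01 °C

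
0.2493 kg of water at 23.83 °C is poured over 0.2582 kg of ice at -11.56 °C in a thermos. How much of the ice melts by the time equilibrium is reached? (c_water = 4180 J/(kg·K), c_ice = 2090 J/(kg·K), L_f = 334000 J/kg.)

m_melted ≈ 0.0557 kg

Cooling the water to 0 °C releases 0.2493×4180×23.83 = 24833 J.
Of that, 0.2582×2090×11.56 = 6238.2 J goes to bring the ice to 0 °C, leaving 18594 J.
Melting all 0.2582 kg of ice would need 0.2582×334000 = 86239 J.
Since 18594 < 86239 J, not all the ice melts; equilibrium is at 0 °C.
m_melt = 18594 / L_f = 0.05567 kg.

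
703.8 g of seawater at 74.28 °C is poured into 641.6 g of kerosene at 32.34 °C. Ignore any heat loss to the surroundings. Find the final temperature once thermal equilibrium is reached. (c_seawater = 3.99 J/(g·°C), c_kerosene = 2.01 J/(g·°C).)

T_f ≈ 61.1 °C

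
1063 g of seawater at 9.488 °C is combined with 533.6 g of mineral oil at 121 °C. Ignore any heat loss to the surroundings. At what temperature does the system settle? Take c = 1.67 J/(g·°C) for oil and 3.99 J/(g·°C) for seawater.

T_f ≈ 28.8 °C

T_f = Σ m_i c_i T_i / Σ m_i c_i:
T_f = (891.11*121 + 4241.4*9.488) / (891.11 + 4241.4)
    = 148067 / 5132.5 ≈ 28.85 °C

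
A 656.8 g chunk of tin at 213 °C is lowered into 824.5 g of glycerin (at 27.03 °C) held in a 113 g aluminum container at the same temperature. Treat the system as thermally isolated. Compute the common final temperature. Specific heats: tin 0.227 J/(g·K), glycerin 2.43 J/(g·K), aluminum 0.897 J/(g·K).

Net heat exchanged in the isolated system is zero:
656.8*0.227*(T − 213) + 824.5*2.43*(T − 27.03) + 113*0.897*(T − 27.03) = 0
2254 T = 88652
T = 88652/2254 ≈ 39.33 °C

T_f ≈ 39.3 °C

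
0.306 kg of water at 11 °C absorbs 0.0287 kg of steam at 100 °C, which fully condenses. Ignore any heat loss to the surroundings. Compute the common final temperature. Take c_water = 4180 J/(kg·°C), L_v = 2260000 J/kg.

T_f ≈ 65.0 °C

Energy balance with sensible and latent terms:
latent heat released on condensation: 0.0287·2260000 = 64862
  condensate cools 100→T: 0.0287·4180·(T − 100) = 119.97(T − 100)
  original water: 1279.1(T − 11)
1399 T = 64862 + 11997 + 14070 = 90928
T ≈ 64.99 °C — below 100 °C, confirming all the steam condensed.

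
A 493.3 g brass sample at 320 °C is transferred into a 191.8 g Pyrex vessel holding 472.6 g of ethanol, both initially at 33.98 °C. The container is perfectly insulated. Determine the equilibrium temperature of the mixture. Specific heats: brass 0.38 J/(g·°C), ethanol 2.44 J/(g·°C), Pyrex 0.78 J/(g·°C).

T_f ≈ 70.0 °C

Energy conservation, ΣQ = 0:
493.3*0.38*(T − 320) + 472.6*2.44*(T − 33.98) + 191.8*0.78*(T − 33.98) = 0
187.45(T − 320) + 1153.1(T − 33.98) + 149.6(T − 33.98) = 0
(187.45 + 1153.1 + 149.6) T = 187.45*320 + 1153.1*33.98 + 149.6*33.98
T = 104253 / 1490.2 = 70 °C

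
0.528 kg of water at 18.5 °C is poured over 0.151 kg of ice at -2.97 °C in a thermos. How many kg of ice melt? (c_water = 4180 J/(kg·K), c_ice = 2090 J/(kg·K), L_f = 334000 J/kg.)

Cooling the water to 0 °C releases 0.528×4180×18.5 = 40830 J.
Warming the ice to 0 °C takes 0.151×2090×2.97 = 937.3 J, leaving 39893 J for melting.
To melt every bit of ice: 0.151×334000 = 50434 J.
39893 J < 50434 J, so only part of the ice melts and the system sits at 0 °C.
m_melt = 39893 / L_f = 0.1194 kg.

m_melted ≈ 0.119 kg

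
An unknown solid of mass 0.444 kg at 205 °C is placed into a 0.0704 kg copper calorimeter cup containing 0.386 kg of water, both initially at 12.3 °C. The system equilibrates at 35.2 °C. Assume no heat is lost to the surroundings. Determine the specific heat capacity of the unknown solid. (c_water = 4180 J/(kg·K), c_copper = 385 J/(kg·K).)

Net heat exchanged in the isolated system is zero:
0.444×c×(35.2 − 205) + 0.386×4180×(35.2 − 12.3) + 0.0704×385×(35.2 − 12.3) = 0
-75.39 c = -37569
c = -37569/-75.39 ≈ 498.3 J/(kg·K)

c ≈ 498 J/(kg·K)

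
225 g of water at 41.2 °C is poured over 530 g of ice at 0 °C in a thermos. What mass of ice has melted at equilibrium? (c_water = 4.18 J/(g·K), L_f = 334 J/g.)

m_melted ≈ 116 g

Heat available from the water dropping to 0 °C: 225×4.18×41.2 = 38749 J.
Melting all 530 g of ice would need 530×334 = 177020 J.
That's not enough to melt it all — equilibrium is at 0 °C with ice remaining.
m_melt = 38749 / L_f = 116 g.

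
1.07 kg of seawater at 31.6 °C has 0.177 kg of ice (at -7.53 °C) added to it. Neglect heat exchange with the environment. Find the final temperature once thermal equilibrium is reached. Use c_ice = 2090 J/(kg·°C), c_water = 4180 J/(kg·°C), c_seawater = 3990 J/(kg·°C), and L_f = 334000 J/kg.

T_f ≈ 14.6 °C

Energy conservation, ΣQ = 0:
ice -7.53→0 °C: 0.177·2090·7.53 = 2785.6; melt ice: 0.177·334000 = 59118; meltwater 0→T: 0.177·4180·T = 739.86 T; seawater cools: 1.07·3990·(T − 31.6) = 4269.3(T − 31.6)
5009.2 T = 134910 − 61904 = 73006
T ≈ 14.57 °C (positive, so assuming full melt was valid).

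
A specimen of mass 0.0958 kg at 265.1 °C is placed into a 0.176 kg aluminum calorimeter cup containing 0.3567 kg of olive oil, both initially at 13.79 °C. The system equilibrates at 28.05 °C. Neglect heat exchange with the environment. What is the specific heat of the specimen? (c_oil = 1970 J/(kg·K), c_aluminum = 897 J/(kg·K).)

Energy conservation, ΣQ = 0:
0.0958·c·(28.05 − 265.1) + 0.3567·1970·(28.05 − 13.79) + 0.176·897·(28.05 − 13.79) = 0
-22.71 c = -12272
c = -12272/-22.71 ≈ 540.4 J/(kg·K)

c ≈ 540 J/(kg·K)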